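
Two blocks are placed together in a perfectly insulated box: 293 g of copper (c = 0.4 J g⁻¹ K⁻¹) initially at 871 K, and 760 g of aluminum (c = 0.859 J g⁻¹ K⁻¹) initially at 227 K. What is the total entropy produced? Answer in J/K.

Energy balance: T_f = (m₁c₁T₁ + m₂c₂T₂)/(m₁c₁ + m₂c₂) = 325.02 K.
ΔS₁ = m₁c₁ ln(T_f/T₁) = 117.2 × ln(325.02/871) = -115.5 J/K.
ΔS₂ = m₂c₂ ln(T_f/T₂) = 652.84 × ln(325.02/227) = 234.3 J/K.
ΔS_total = -115.5 + 234.3 = 119 J/K.

ΔS_total = 119 J/K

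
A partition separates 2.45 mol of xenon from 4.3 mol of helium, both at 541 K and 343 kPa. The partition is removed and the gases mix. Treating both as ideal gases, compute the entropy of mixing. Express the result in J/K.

Mole fractions: x_A = 2.45/6.75 = 0.363, x_B = 0.637.
ΔS_mix = −R(n_A ln x_A + n_B ln x_B) = −8.314 × (2.45 ln 0.363 + 4.3 ln 0.637) = 36.8 J/K.

ΔS_mix = 36.8 J/K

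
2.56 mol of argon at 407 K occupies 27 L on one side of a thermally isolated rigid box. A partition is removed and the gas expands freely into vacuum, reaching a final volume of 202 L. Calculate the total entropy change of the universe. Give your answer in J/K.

ΔS_universe = 42.8 J/K

For an ideal gas in free expansion Q = 0 and W = 0, so T is unchanged.
Entropy is a state function; using a reversible isothermal path, ΔS_gas = nR ln(V₂/V₁) = 2.56 × 8.314 × ln(202/27) = 42.8 J/K.
The insulated surroundings exchange no heat, so ΔS_surr = 0 and ΔS_universe = ΔS_gas.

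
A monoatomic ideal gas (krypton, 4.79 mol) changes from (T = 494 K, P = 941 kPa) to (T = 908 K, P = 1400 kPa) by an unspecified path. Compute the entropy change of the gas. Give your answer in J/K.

ΔS = nC_p ln(T₂/T₁) − nR ln(P₂/P₁), with C_p = 5R/2 = 20.79 J mol⁻¹ K⁻¹ for a monoatomic ideal gas.
ΔS = 4.79 × [20.79 × ln(908/494) − 8.314 × ln(1400/941)] = 44.8 J/K.

ΔS = 44.8 J/K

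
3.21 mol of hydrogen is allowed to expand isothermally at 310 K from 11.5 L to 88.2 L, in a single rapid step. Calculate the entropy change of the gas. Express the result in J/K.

Entropy is a state function, so ΔS_gas depends only on the end states.
For an isothermal ideal gas ΔS_gas = nR ln(V₂/V₁) = 3.21 × 8.314 × ln(88.2/11.5) = 54.4 J/K.

ΔS_gas = 54.4 J/K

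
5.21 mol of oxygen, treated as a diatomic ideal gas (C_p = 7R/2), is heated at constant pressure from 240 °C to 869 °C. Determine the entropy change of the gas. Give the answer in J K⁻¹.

In kelvin: T₁ = 513.15 K, T₂ = 1142.15 K. At constant pressure, ΔS = nC_p ln(T₂/T₁) with C_p = 7R/2 = 29.1 J mol⁻¹ K⁻¹.
ΔS = 5.21 × 29.1 × ln(1142.15/513.15) = 121 J/K.

ΔS = 121 J/K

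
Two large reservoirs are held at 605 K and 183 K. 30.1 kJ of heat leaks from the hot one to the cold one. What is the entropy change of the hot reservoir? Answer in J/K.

ΔS_hot = -49.8 J/K

The hot reservoir loses heat Q, so ΔS_hot = −Q/T_H = −30100/605 = -49.8 J/K.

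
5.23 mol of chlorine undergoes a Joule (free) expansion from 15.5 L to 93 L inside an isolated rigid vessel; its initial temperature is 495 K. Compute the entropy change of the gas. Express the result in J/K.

For an ideal gas in free expansion Q = 0 and W = 0, so T is unchanged.
Entropy is a state function; using a reversible isothermal path, ΔS_gas = nR ln(V₂/V₁) = 5.23 × 8.314 × ln(93/15.5) = 77.9 J/K.

ΔS_gas = 77.9 J/K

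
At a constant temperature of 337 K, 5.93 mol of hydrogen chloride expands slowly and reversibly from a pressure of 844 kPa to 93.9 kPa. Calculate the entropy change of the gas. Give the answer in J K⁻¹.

ΔS_gas = 108 J/K

For an isothermal ideal gas ΔS_gas = nR ln(P₁/P₂) = 5.93 × 8.314 × ln(844/93.9) = 108 J/K.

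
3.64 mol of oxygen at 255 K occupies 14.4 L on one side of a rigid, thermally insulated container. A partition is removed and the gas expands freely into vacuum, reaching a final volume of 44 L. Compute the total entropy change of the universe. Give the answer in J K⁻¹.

For an ideal gas in free expansion Q = 0 and W = 0, so T is unchanged.
Entropy is a state function; using a reversible isothermal path, ΔS_gas = nR ln(V₂/V₁) = 3.64 × 8.314 × ln(44/14.4) = 33.8 J/K.
The insulated surroundings exchange no heat, so ΔS_surr = 0 and ΔS_universe = ΔS_gas.

ΔS_universe = 33.8 J/K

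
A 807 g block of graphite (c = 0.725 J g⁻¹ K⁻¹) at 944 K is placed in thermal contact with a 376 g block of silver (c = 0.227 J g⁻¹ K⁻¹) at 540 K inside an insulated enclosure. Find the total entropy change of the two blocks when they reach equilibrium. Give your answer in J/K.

ΔS_total = 10.1 J/K

Energy balance: T_f = (m₁c₁T₁ + m₂c₂T₂)/(m₁c₁ + m₂c₂) = 892.57 K.
ΔS₁ = m₁c₁ ln(T_f/T₁) = 585.075 × ln(892.57/944) = -32.78 J/K.
ΔS₂ = m₂c₂ ln(T_f/T₂) = 85.352 × ln(892.57/540) = 42.89 J/K.
ΔS_total = -32.78 + 42.89 = 10.1 J/K.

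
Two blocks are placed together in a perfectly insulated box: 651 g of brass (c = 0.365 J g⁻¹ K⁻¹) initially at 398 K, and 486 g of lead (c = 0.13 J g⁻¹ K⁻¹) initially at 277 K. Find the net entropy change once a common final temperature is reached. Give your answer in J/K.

Energy balance: T_f = (m₁c₁T₁ + m₂c₂T₂)/(m₁c₁ + m₂c₂) = 372.58 K.
ΔS₁ = m₁c₁ ln(T_f/T₁) = 237.615 × ln(372.58/398) = -15.68 J/K.
ΔS₂ = m₂c₂ ln(T_f/T₂) = 63.18 × ln(372.58/277) = 18.73 J/K.
ΔS_total = -15.68 + 18.73 = 3.05 J/K.

ΔS_total = 3.05 J/K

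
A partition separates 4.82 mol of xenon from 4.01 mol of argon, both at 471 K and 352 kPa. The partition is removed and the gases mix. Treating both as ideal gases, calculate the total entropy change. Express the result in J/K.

Mole fractions: x_A = 4.82/8.83 = 0.546, x_B = 0.454.
ΔS_mix = −R(n_A ln x_A + n_B ln x_B) = −8.314 × (4.82 ln 0.546 + 4.01 ln 0.454) = 50.6 J/K.

ΔS_mix = 50.6 J/K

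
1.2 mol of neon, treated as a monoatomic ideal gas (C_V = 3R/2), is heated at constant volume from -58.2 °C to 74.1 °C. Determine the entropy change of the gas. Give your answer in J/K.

In kelvin: T₁ = 214.95 K, T₂ = 347.25 K. At constant volume, ΔS = nC_V ln(T₂/T₁) with C_V = 3R/2 = 12.47 J mol⁻¹ K⁻¹.
ΔS = 1.2 × 12.47 × ln(347.25/214.95) = 7.18 J/K.

ΔS = 7.18 J/K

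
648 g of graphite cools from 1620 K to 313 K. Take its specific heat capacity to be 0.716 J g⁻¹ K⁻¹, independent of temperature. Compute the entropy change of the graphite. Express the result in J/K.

ΔS = -763 J/K

ΔS = ∫dQ_rev/T = m c ln(T₂/T₁) = 648 × 0.716 × ln(313/1620) = -763 J/K.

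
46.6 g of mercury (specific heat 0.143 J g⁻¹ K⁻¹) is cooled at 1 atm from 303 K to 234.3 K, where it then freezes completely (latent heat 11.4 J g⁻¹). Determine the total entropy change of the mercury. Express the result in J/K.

ΔS = -3.98 J/K

Cooling step: ΔS₁ = m c ln(T_tr/T_i) = 46.6 × 0.143 × ln(234.3/303) = -1.713 J/K.
Phase change: ΔS₂ = −mL/T_tr = −46.6 × 11.4 / 234.3 = -2.267 J/K.
ΔS_total = (-1.713) + (-2.267) = -3.98 J/K.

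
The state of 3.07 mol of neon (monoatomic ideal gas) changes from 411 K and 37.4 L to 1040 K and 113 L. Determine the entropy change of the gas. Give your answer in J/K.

Entropy is a state function: ΔS = nC_V ln(T₂/T₁) + nR ln(V₂/V₁), with C_V = 3R/2 = 12.47 J mol⁻¹ K⁻¹ for a monoatomic ideal gas.
ΔS = 3.07 × [12.47 × ln(1040/411) + 8.314 × ln(113/37.4)] = 63.8 J/K.

ΔS = 63.8 J/K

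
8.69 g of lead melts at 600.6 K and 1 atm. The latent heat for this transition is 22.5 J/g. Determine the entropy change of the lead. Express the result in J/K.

Heat absorbed by the substance: Q = mL = 8.69 × 22.5 = 195.525 J.
At constant T, ΔS = Q_rev/T = 195.525 / 600.6 = 0.326 J/K.

ΔS = 0.326 J/K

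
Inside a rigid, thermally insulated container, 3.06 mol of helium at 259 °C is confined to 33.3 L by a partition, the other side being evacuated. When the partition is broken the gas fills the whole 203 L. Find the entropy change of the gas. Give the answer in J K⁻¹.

ΔS_gas = 46 J/K

No heat is exchanged and no work is done, so the ideal-gas temperature stays constant.
Entropy is a state function; using a reversible isothermal path, ΔS_gas = nR ln(V₂/V₁) = 3.06 × 8.314 × ln(203/33.3) = 46 J/K.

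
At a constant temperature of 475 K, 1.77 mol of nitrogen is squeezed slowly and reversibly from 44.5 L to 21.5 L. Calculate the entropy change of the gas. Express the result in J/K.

ΔS_gas = -10.7 J/K

For an isothermal ideal gas ΔS_gas = nR ln(V₂/V₁) = 1.77 × 8.314 × ln(21.5/44.5) = -10.7 J/K.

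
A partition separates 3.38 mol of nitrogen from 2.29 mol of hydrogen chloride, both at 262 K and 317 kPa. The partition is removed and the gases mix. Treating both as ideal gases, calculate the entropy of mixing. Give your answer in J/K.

ΔS_mix = 31.8 J/K

Mole fractions: x_A = 3.38/5.67 = 0.596, x_B = 0.404.
ΔS_mix = −R(n_A ln x_A + n_B ln x_B) = −8.314 × (3.38 ln 0.596 + 2.29 ln 0.404) = 31.8 J/K.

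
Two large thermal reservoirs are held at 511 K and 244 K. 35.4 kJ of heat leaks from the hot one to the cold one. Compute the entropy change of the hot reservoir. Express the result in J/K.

ΔS_hot = -69.3 J/K

The hot reservoir loses heat Q, so ΔS_hot = −Q/T_H = −35400/511 = -69.3 J/K.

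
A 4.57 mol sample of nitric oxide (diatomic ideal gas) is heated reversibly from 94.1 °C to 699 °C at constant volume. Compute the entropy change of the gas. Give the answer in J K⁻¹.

ΔS = 92.5 J/K

In kelvin: T₁ = 367.25 K, T₂ = 972.15 K. At constant volume, ΔS = nC_V ln(T₂/T₁) with C_V = 5R/2 = 20.79 J mol⁻¹ K⁻¹.
ΔS = 4.57 × 20.79 × ln(972.15/367.25) = 92.5 J/K.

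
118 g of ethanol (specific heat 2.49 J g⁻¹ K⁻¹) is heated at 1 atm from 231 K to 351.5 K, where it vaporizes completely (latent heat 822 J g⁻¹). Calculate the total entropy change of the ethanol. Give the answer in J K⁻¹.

Warming step: ΔS₁ = m c ln(T_tr/T_i) = 118 × 2.49 × ln(351.5/231) = 123.3 J/K.
Phase change: ΔS₂ = +mL/T_tr = 118 × 822 / 351.5 = 275.9 J/K.
ΔS_total = (123.3) + (275.9) = 399 J/K.

ΔS = 399 J/K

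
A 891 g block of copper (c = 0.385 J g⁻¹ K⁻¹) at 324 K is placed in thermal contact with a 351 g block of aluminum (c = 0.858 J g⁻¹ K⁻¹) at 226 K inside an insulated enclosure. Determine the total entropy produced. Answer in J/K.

ΔS_total = 10.3 J/K

Energy balance: T_f = (m₁c₁T₁ + m₂c₂T₂)/(m₁c₁ + m₂c₂) = 278.19 K.
ΔS₁ = m₁c₁ ln(T_f/T₁) = 343.035 × ln(278.19/324) = -52.3 J/K.
ΔS₂ = m₂c₂ ln(T_f/T₂) = 301.158 × ln(278.19/226) = 62.57 J/K.
ΔS_total = -52.3 + 62.57 = 10.3 J/K.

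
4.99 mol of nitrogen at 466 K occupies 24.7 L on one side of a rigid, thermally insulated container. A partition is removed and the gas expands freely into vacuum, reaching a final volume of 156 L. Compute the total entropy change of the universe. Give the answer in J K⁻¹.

ΔS_universe = 76.5 J/K

For an ideal gas in free expansion Q = 0 and W = 0, so T is unchanged.
Entropy is a state function; using a reversible isothermal path, ΔS_gas = nR ln(V₂/V₁) = 4.99 × 8.314 × ln(156/24.7) = 76.5 J/K.
The insulated surroundings exchange no heat, so ΔS_surr = 0 and ΔS_universe = ΔS_gas.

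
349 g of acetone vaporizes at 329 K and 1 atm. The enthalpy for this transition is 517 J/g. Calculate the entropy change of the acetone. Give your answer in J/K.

ΔS = 548 J/K

Heat absorbed by the substance: Q = mL = 349 × 517 = 180433 J.
At constant T, ΔS = Q_rev/T = 180433 / 329 = 548 J/K.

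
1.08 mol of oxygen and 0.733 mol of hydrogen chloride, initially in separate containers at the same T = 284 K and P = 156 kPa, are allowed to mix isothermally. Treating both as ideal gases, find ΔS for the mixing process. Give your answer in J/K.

ΔS_mix = 10.2 J/K

Mole fractions: x_A = 1.08/1.81 = 0.596, x_B = 0.404.
ΔS_mix = −R(n_A ln x_A + n_B ln x_B) = −8.314 × (1.08 ln 0.596 + 0.733 ln 0.404) = 10.2 J/K.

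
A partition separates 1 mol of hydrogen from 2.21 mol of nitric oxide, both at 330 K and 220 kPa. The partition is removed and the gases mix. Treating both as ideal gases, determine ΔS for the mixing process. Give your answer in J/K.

ΔS_mix = 16.6 J/K

Mole fractions: x_A = 1/3.21 = 0.312, x_B = 0.688.
ΔS_mix = −R(n_A ln x_A + n_B ln x_B) = −8.314 × (1 ln 0.312 + 2.21 ln 0.688) = 16.6 J/K.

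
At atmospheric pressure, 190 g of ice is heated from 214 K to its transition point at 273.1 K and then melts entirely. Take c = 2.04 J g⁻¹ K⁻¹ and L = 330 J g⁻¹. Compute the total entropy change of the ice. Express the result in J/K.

ΔS = 324 J/K

Warming step: ΔS₁ = m c ln(T_tr/T_i) = 190 × 2.04 × ln(273.1/214) = 94.52 J/K.
Phase change: ΔS₂ = +mL/T_tr = 190 × 330 / 273.1 = 229.6 J/K.
ΔS_total = (94.52) + (229.6) = 324 J/K.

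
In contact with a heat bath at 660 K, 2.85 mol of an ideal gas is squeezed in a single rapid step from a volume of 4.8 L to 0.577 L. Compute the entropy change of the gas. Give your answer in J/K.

Entropy is a state function, so ΔS_gas depends only on the end states.
For an isothermal ideal gas ΔS_gas = nR ln(V₂/V₁) = 2.85 × 8.314 × ln(0.577/4.8) = -50.2 J/K.

ΔS_gas = -50.2 J/K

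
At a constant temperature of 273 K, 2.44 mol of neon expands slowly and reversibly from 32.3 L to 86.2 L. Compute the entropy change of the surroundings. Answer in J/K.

For an isothermal ideal gas ΔS_gas = nR ln(V₂/V₁) = 2.44 × 8.314 × ln(86.2/32.3) = 19.9 J/K.
The process is reversible, so ΔS_surr = −ΔS_gas = -19.9 J/K and ΔS_universe = 0.

ΔS_surr = -19.9 J/K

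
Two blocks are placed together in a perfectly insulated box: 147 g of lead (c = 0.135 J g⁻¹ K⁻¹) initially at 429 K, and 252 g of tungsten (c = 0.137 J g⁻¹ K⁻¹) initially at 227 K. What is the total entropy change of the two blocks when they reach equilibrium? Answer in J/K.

ΔS_total = 2.66 J/K

Energy balance: T_f = (m₁c₁T₁ + m₂c₂T₂)/(m₁c₁ + m₂c₂) = 300.73 K.
ΔS₁ = m₁c₁ ln(T_f/T₁) = 19.845 × ln(300.73/429) = -7.05 J/K.
ΔS₂ = m₂c₂ ln(T_f/T₂) = 34.524 × ln(300.73/227) = 9.71 J/K.
ΔS_total = -7.05 + 9.71 = 2.66 J/K.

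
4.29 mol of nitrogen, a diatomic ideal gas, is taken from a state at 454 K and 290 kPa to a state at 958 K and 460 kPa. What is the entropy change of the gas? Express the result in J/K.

ΔS = nC_p ln(T₂/T₁) − nR ln(P₂/P₁), with C_p = 7R/2 = 29.1 J mol⁻¹ K⁻¹ for a diatomic ideal gas.
ΔS = 4.29 × [29.1 × ln(958/454) − 8.314 × ln(460/290)] = 76.8 J/K.

ΔS = 76.8 J/K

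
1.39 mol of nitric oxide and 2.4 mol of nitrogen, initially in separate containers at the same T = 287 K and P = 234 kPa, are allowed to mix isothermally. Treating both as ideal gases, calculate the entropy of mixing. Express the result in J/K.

ΔS_mix = 20.7 J/K

Mole fractions: x_A = 1.39/3.79 = 0.367, x_B = 0.633.
ΔS_mix = −R(n_A ln x_A + n_B ln x_B) = −8.314 × (1.39 ln 0.367 + 2.4 ln 0.633) = 20.7 J/K.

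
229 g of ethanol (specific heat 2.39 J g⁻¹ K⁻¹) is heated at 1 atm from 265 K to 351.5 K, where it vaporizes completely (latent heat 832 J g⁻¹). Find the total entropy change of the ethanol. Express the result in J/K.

Warming step: ΔS₁ = m c ln(T_tr/T_i) = 229 × 2.39 × ln(351.5/265) = 154.6 J/K.
Phase change: ΔS₂ = +mL/T_tr = 229 × 832 / 351.5 = 542 J/K.
ΔS_total = (154.6) + (542) = 697 J/K.

ΔS = 697 J/K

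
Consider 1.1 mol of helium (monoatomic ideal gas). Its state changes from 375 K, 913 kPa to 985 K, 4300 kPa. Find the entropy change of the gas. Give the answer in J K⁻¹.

ΔS = 7.91 J/K

ΔS = nC_p ln(T₂/T₁) − nR ln(P₂/P₁), with C_p = 5R/2 = 20.79 J mol⁻¹ K⁻¹ for a monoatomic ideal gas.
ΔS = 1.1 × [20.79 × ln(985/375) − 8.314 × ln(4300/913)] = 7.91 J/K.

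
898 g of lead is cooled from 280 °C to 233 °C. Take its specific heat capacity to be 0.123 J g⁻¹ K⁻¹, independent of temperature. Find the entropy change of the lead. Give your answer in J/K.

In kelvin: T₁ = 553.15 K, T₂ = 506.15 K. ΔS = ∫dQ_rev/T = m c ln(T₂/T₁) = 898 × 0.123 × ln(506.15/553.15) = -9.81 J/K.

ΔS = -9.81 J/K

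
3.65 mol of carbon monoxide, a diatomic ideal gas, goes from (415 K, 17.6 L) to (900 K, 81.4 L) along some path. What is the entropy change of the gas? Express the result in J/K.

Entropy is a state function: ΔS = nC_V ln(T₂/T₁) + nR ln(V₂/V₁), with C_V = 5R/2 = 20.79 J mol⁻¹ K⁻¹ for a diatomic ideal gas.
ΔS = 3.65 × [20.79 × ln(900/415) + 8.314 × ln(81.4/17.6)] = 105 J/K.

ΔS = 105 J/K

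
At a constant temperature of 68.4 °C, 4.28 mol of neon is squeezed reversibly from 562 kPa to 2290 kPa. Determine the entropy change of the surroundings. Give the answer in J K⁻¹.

ΔS_surr = 50 J/K

For an isothermal ideal gas ΔS_gas = nR ln(P₁/P₂) = 4.28 × 8.314 × ln(562/2290) = -50 J/K.
The process is reversible, so ΔS_surr = −ΔS_gas = 50 J/K and ΔS_universe = 0.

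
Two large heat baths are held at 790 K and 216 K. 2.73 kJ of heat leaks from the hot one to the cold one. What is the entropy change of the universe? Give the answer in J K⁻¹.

ΔS_hot = −Q/T_H = −2730/790 = -3.456 J/K and ΔS_cold = +Q/T_C = 2730/216 = 12.64 J/K.
ΔS_total = -3.456 + 12.64 = 9.18 J/K, positive as the second law requires.

ΔS_total = 9.18 J/K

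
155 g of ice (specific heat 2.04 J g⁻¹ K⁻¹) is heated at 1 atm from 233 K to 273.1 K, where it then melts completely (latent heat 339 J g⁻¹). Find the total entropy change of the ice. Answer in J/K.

Warming step: ΔS₁ = m c ln(T_tr/T_i) = 155 × 2.04 × ln(273.1/233) = 50.21 J/K.
Phase change: ΔS₂ = +mL/T_tr = 155 × 339 / 273.1 = 192.4 J/K.
ΔS_total = (50.21) + (192.4) = 243 J/K.

ΔS = 243 J/K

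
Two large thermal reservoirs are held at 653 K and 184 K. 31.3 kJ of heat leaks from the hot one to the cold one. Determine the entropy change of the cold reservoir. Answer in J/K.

ΔS_cold = 170 J/K

The cold reservoir gains heat Q, so ΔS_cold = +Q/T_C = 31300/184 = 170 J/K.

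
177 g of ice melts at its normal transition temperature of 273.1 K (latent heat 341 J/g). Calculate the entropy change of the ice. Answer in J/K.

Heat absorbed by the substance: Q = mL = 177 × 341 = 60357 J.
At constant T, ΔS = Q_rev/T = 60357 / 273.1 = 221 J/K.

ΔS = 221 J/K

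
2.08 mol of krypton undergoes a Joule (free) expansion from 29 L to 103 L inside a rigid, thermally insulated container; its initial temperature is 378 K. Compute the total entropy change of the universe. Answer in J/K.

For an ideal gas in free expansion Q = 0 and W = 0, so T is unchanged.
Entropy is a state function; using a reversible isothermal path, ΔS_gas = nR ln(V₂/V₁) = 2.08 × 8.314 × ln(103/29) = 21.9 J/K.
The insulated surroundings exchange no heat, so ΔS_surr = 0 and ΔS_universe = ΔS_gas.

ΔS_universe = 21.9 J/K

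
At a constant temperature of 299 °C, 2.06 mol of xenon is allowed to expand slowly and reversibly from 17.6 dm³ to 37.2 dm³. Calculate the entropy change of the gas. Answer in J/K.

For an isothermal ideal gas ΔS_gas = nR ln(V₂/V₁) = 2.06 × 8.314 × ln(37.2/17.6) = 12.8 J/K.

ΔS_gas = 12.8 J/K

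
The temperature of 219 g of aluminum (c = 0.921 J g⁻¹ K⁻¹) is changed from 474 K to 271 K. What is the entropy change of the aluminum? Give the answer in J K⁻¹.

ΔS = ∫dQ_rev/T = m c ln(T₂/T₁) = 219 × 0.921 × ln(271/474) = -113 J/K.

ΔS = -113 J/K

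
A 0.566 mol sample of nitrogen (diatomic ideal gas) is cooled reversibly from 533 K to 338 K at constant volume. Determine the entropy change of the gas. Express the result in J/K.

At constant volume, ΔS = nC_V ln(T₂/T₁) with C_V = 5R/2 = 20.79 J mol⁻¹ K⁻¹.
ΔS = 0.566 × 20.79 × ln(338/533) = -5.36 J/K.

ΔS = -5.36 J/K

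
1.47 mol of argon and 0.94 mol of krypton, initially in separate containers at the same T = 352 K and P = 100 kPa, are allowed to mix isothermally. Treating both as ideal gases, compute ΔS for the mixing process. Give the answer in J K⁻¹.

Mole fractions: x_A = 1.47/2.41 = 0.61, x_B = 0.39.
ΔS_mix = −R(n_A ln x_A + n_B ln x_B) = −8.314 × (1.47 ln 0.61 + 0.94 ln 0.39) = 13.4 J/K.

ΔS_mix = 13.4 J/K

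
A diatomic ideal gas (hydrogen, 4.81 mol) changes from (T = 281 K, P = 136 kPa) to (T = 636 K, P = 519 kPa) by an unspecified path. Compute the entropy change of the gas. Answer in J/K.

ΔS = 60.8 J/K

ΔS = nC_p ln(T₂/T₁) − nR ln(P₂/P₁), with C_p = 7R/2 = 29.1 J mol⁻¹ K⁻¹ for a diatomic ideal gas.
ΔS = 4.81 × [29.1 × ln(636/281) − 8.314 × ln(519/136)] = 60.8 J/K.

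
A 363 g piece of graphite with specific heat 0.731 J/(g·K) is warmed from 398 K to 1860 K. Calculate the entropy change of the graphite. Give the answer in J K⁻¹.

ΔS = ∫dQ_rev/T = m c ln(T₂/T₁) = 363 × 0.731 × ln(1860/398) = 409 J/K.

ΔS = 409 J/K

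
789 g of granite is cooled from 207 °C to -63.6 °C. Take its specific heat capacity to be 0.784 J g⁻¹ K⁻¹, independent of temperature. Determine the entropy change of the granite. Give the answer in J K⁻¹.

ΔS = -513 J/K

In kelvin: T₁ = 480.15 K, T₂ = 209.55 K. ΔS = ∫dQ_rev/T = m c ln(T₂/T₁) = 789 × 0.784 × ln(209.55/480.15) = -513 J/K.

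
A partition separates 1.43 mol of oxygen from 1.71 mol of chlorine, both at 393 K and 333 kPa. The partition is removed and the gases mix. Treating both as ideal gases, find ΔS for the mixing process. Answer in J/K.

Mole fractions: x_A = 1.43/3.14 = 0.455, x_B = 0.545.
ΔS_mix = −R(n_A ln x_A + n_B ln x_B) = −8.314 × (1.43 ln 0.455 + 1.71 ln 0.545) = 18 J/K.

ΔS_mix = 18 J/K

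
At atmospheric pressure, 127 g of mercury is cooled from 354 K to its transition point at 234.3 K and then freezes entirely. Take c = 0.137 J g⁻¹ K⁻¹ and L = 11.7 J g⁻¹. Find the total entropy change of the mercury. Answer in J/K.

ΔS = -13.5 J/K

Cooling step: ΔS₁ = m c ln(T_tr/T_i) = 127 × 0.137 × ln(234.3/354) = -7.18 J/K.
Phase change: ΔS₂ = −mL/T_tr = −127 × 11.7 / 234.3 = -6.342 J/K.
ΔS_total = (-7.18) + (-6.342) = -13.5 J/K.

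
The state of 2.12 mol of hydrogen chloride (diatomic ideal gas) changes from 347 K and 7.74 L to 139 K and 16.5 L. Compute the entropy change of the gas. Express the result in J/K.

Entropy is a state function: ΔS = nC_V ln(T₂/T₁) + nR ln(V₂/V₁), with C_V = 5R/2 = 20.79 J mol⁻¹ K⁻¹ for a diatomic ideal gas.
ΔS = 2.12 × [20.79 × ln(139/347) + 8.314 × ln(16.5/7.74)] = -27 J/K.

ΔS = -27 J/K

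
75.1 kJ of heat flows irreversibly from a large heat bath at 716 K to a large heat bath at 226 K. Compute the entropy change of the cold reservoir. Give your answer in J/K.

The cold reservoir gains heat Q, so ΔS_cold = +Q/T_C = 75100/226 = 332 J/K.

ΔS_cold = 332 J/K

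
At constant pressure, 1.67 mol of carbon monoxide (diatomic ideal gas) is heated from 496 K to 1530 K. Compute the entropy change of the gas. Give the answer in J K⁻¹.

ΔS = 54.7 J/K

At constant pressure, ΔS = nC_p ln(T₂/T₁) with C_p = 7R/2 = 29.1 J mol⁻¹ K⁻¹.
ΔS = 1.67 × 29.1 × ln(1530/496) = 54.7 J/K.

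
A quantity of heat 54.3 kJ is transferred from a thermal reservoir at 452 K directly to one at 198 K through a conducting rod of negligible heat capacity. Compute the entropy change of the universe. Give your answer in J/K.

ΔS_hot = −Q/T_H = −54300/452 = -120.1 J/K and ΔS_cold = +Q/T_C = 54300/198 = 274.2 J/K.
ΔS_total = -120.1 + 274.2 = 154 J/K, positive as the second law requires.

ΔS_total = 154 J/K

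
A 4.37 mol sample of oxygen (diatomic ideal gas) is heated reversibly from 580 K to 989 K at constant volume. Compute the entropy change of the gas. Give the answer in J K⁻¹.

ΔS = 48.5 J/K

At constant volume, ΔS = nC_V ln(T₂/T₁) with C_V = 5R/2 = 20.79 J mol⁻¹ K⁻¹.
ΔS = 4.37 × 20.79 × ln(989/580) = 48.5 J/K.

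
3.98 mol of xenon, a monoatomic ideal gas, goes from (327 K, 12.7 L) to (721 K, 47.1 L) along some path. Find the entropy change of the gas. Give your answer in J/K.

Entropy is a state function: ΔS = nC_V ln(T₂/T₁) + nR ln(V₂/V₁), with C_V = 3R/2 = 12.47 J mol⁻¹ K⁻¹ for a monoatomic ideal gas.
ΔS = 3.98 × [12.47 × ln(721/327) + 8.314 × ln(47.1/12.7)] = 82.6 J/K.

ΔS = 82.6 J/K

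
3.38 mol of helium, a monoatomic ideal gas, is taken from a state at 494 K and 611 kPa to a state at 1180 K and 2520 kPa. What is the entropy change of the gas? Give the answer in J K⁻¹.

ΔS = nC_p ln(T₂/T₁) − nR ln(P₂/P₁), with C_p = 5R/2 = 20.79 J mol⁻¹ K⁻¹ for a monoatomic ideal gas.
ΔS = 3.38 × [20.79 × ln(1180/494) − 8.314 × ln(2520/611)] = 21.4 J/K.

ΔS = 21.4 J/K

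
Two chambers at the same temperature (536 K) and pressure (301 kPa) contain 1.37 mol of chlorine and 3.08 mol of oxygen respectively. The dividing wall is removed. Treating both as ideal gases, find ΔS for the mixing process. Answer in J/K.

Mole fractions: x_A = 1.37/4.45 = 0.308, x_B = 0.692.
ΔS_mix = −R(n_A ln x_A + n_B ln x_B) = −8.314 × (1.37 ln 0.308 + 3.08 ln 0.692) = 22.8 J/K.

ΔS_mix = 22.8 J/K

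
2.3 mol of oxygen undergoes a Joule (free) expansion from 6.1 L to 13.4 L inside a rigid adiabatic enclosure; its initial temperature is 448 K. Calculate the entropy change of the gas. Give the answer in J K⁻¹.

ΔS_gas = 15 J/K

For an ideal gas in free expansion Q = 0 and W = 0, so T is unchanged.
Entropy is a state function; using a reversible isothermal path, ΔS_gas = nR ln(V₂/V₁) = 2.3 × 8.314 × ln(13.4/6.1) = 15 J/K.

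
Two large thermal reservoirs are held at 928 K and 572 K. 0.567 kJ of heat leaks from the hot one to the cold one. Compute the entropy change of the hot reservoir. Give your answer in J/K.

The hot reservoir loses heat Q, so ΔS_hot = −Q/T_H = −567/928 = -0.611 J/K.

ΔS_hot = -0.611 J/K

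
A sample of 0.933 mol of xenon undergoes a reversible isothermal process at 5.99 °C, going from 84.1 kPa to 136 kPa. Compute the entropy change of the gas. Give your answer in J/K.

For an isothermal ideal gas ΔS_gas = nR ln(P₁/P₂) = 0.933 × 8.314 × ln(84.1/136) = -3.73 J/K.

ΔS_gas = -3.73 J/K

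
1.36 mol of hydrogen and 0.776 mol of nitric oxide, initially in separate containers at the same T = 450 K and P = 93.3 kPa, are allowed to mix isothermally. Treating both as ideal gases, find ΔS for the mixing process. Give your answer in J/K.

Mole fractions: x_A = 1.36/2.14 = 0.637, x_B = 0.363.
ΔS_mix = −R(n_A ln x_A + n_B ln x_B) = −8.314 × (1.36 ln 0.637 + 0.776 ln 0.363) = 11.6 J/K.

ΔS_mix = 11.6 J/K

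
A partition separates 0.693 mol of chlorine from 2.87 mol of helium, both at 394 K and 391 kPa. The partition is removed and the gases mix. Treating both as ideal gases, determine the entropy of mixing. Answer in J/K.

ΔS_mix = 14.6 J/K

Mole fractions: x_A = 0.693/3.56 = 0.194, x_B = 0.806.
ΔS_mix = −R(n_A ln x_A + n_B ln x_B) = −8.314 × (0.693 ln 0.194 + 2.87 ln 0.806) = 14.6 J/K.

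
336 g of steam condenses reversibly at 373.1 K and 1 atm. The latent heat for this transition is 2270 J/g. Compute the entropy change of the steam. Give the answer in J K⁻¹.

ΔS = -2040 J/K

Heat released by the substance: Q = −mL = −336 × 2270 = −762720 J.
At constant T, ΔS = Q_rev/T = −762720 / 373.1 = -2040 J/K.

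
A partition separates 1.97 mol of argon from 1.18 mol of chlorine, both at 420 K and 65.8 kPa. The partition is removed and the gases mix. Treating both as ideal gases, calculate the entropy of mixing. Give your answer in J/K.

ΔS_mix = 17.3 J/K

Mole fractions: x_A = 1.97/3.15 = 0.625, x_B = 0.375.
ΔS_mix = −R(n_A ln x_A + n_B ln x_B) = −8.314 × (1.97 ln 0.625 + 1.18 ln 0.375) = 17.3 J/K.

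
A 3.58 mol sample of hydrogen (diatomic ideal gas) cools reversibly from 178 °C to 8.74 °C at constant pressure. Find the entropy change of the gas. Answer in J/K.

ΔS = -49 J/K

In kelvin: T₁ = 451.15 K, T₂ = 281.89 K. At constant pressure, ΔS = nC_p ln(T₂/T₁) with C_p = 7R/2 = 29.1 J mol⁻¹ K⁻¹.
ΔS = 3.58 × 29.1 × ln(281.89/451.15) = -49 J/K.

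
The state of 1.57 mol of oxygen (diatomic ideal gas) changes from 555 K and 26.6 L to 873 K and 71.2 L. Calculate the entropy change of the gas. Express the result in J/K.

Entropy is a state function: ΔS = nC_V ln(T₂/T₁) + nR ln(V₂/V₁), with C_V = 5R/2 = 20.79 J mol⁻¹ K⁻¹ for a diatomic ideal gas.
ΔS = 1.57 × [20.79 × ln(873/555) + 8.314 × ln(71.2/26.6)] = 27.6 J/K.

ΔS = 27.6 J/K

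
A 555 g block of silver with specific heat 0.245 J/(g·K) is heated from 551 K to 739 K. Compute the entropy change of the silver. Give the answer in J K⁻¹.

ΔS = 39.9 J/K

ΔS = ∫dQ_rev/T = m c ln(T₂/T₁) = 555 × 0.245 × ln(739/551) = 39.9 J/K.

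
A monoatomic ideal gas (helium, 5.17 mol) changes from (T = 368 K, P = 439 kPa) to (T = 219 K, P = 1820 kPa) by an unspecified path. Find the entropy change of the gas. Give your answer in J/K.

ΔS = nC_p ln(T₂/T₁) − nR ln(P₂/P₁), with C_p = 5R/2 = 20.79 J mol⁻¹ K⁻¹ for a monoatomic ideal gas.
ΔS = 5.17 × [20.79 × ln(219/368) − 8.314 × ln(1820/439)] = -117 J/K.

ΔS = -117 J/K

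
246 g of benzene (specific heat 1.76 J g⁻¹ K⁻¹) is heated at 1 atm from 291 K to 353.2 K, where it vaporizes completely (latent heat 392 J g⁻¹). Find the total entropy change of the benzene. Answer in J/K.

Warming step: ΔS₁ = m c ln(T_tr/T_i) = 246 × 1.76 × ln(353.2/291) = 83.87 J/K.
Phase change: ΔS₂ = +mL/T_tr = 246 × 392 / 353.2 = 273 J/K.
ΔS_total = (83.87) + (273) = 357 J/K.

ΔS = 357 J/K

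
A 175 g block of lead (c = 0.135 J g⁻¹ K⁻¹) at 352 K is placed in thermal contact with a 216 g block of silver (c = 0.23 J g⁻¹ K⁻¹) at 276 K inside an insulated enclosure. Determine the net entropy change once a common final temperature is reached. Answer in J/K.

ΔS_total = 0.486 J/K

Energy balance: T_f = (m₁c₁T₁ + m₂c₂T₂)/(m₁c₁ + m₂c₂) = 300.49 K.
ΔS₁ = m₁c₁ ln(T_f/T₁) = 23.625 × ln(300.49/352) = -3.738 J/K.
ΔS₂ = m₂c₂ ln(T_f/T₂) = 49.68 × ln(300.49/276) = 4.224 J/K.
ΔS_total = -3.738 + 4.224 = 0.486 J/K.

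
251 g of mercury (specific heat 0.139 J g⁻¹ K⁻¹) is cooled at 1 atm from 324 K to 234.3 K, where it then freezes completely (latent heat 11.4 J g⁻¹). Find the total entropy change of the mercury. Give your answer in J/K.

Cooling step: ΔS₁ = m c ln(T_tr/T_i) = 251 × 0.139 × ln(234.3/324) = -11.31 J/K.
Phase change: ΔS₂ = −mL/T_tr = −251 × 11.4 / 234.3 = -12.21 J/K.
ΔS_total = (-11.31) + (-12.21) = -23.5 J/K.

ΔS = -23.5 J/K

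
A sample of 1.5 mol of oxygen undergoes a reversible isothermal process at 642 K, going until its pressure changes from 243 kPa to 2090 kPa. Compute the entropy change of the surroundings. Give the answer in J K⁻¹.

ΔS_surr = 26.8 J/K

For an isothermal ideal gas ΔS_gas = nR ln(P₁/P₂) = 1.5 × 8.314 × ln(243/2090) = -26.8 J/K.
The process is reversible, so ΔS_surr = −ΔS_gas = 26.8 J/K and ΔS_universe = 0.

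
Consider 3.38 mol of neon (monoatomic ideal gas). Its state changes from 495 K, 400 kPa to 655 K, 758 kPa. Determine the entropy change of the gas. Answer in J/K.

ΔS = 1.71 J/K

ΔS = nC_p ln(T₂/T₁) − nR ln(P₂/P₁), with C_p = 5R/2 = 20.79 J mol⁻¹ K⁻¹ for a monoatomic ideal gas.
ΔS = 3.38 × [20.79 × ln(655/495) − 8.314 × ln(758/400)] = 1.71 J/K.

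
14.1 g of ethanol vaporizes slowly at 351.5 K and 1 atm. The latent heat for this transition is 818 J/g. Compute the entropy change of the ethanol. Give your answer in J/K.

ΔS = 32.8 J/K

Heat absorbed by the substance: Q = mL = 14.1 × 818 = 11533.8 J.
At constant T, ΔS = Q_rev/T = 11533.8 / 351.5 = 32.8 J/K.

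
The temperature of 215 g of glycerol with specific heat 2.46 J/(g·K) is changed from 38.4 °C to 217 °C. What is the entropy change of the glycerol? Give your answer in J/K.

In kelvin: T₁ = 311.55 K, T₂ = 490.15 K. ΔS = ∫dQ_rev/T = m c ln(T₂/T₁) = 215 × 2.46 × ln(490.15/311.55) = 240 J/K.

ΔS = 240 J/K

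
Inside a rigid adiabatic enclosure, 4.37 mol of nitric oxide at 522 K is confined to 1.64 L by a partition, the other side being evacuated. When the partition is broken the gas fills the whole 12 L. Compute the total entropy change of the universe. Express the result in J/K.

ΔS_universe = 72.3 J/K

No heat is exchanged and no work is done, so the ideal-gas temperature stays constant.
Entropy is a state function; using a reversible isothermal path, ΔS_gas = nR ln(V₂/V₁) = 4.37 × 8.314 × ln(12/1.64) = 72.3 J/K.
The insulated surroundings exchange no heat, so ΔS_surr = 0 and ΔS_universe = ΔS_gas.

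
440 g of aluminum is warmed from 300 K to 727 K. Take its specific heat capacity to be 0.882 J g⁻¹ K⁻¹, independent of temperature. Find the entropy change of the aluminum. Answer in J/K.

ΔS = 344 J/K

ΔS = ∫dQ_rev/T = m c ln(T₂/T₁) = 440 × 0.882 × ln(727/300) = 344 J/K.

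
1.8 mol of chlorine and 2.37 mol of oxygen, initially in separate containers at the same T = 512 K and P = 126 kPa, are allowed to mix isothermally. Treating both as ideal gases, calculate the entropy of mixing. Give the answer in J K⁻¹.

ΔS_mix = 23.7 J/K

Mole fractions: x_A = 1.8/4.17 = 0.432, x_B = 0.568.
ΔS_mix = −R(n_A ln x_A + n_B ln x_B) = −8.314 × (1.8 ln 0.432 + 2.37 ln 0.568) = 23.7 J/K.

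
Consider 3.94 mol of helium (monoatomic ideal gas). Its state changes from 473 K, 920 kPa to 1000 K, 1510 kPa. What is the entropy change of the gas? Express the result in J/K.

ΔS = 45.1 J/K

ΔS = nC_p ln(T₂/T₁) − nR ln(P₂/P₁), with C_p = 5R/2 = 20.79 J mol⁻¹ K⁻¹ for a monoatomic ideal gas.
ΔS = 3.94 × [20.79 × ln(1000/473) − 8.314 × ln(1510/920)] = 45.1 J/K.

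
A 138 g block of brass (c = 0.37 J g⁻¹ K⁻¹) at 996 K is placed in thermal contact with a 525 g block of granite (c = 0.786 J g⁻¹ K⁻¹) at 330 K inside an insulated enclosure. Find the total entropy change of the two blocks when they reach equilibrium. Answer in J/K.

Energy balance: T_f = (m₁c₁T₁ + m₂c₂T₂)/(m₁c₁ + m₂c₂) = 403.33 K.
ΔS₁ = m₁c₁ ln(T_f/T₁) = 51.06 × ln(403.33/996) = -46.16 J/K.
ΔS₂ = m₂c₂ ln(T_f/T₂) = 412.65 × ln(403.33/330) = 82.81 J/K.
ΔS_total = -46.16 + 82.81 = 36.7 J/K.

ΔS_total = 36.7 J/K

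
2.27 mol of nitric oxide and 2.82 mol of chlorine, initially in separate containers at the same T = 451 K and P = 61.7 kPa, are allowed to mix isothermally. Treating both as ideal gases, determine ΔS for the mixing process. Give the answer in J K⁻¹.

Mole fractions: x_A = 2.27/5.09 = 0.446, x_B = 0.554.
ΔS_mix = −R(n_A ln x_A + n_B ln x_B) = −8.314 × (2.27 ln 0.446 + 2.82 ln 0.554) = 29.1 J/K.

ΔS_mix = 29.1 J/K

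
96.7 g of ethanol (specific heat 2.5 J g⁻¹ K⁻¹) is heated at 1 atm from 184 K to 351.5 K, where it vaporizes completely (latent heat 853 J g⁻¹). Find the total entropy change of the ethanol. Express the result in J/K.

Warming step: ΔS₁ = m c ln(T_tr/T_i) = 96.7 × 2.5 × ln(351.5/184) = 156.5 J/K.
Phase change: ΔS₂ = +mL/T_tr = 96.7 × 853 / 351.5 = 234.7 J/K.
ΔS_total = (156.5) + (234.7) = 391 J/K.

ΔS = 391 J/K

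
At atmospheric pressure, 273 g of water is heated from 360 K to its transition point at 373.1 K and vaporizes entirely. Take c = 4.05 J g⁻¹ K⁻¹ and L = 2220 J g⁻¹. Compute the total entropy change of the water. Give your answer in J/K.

Warming step: ΔS₁ = m c ln(T_tr/T_i) = 273 × 4.05 × ln(373.1/360) = 39.52 J/K.
Phase change: ΔS₂ = +mL/T_tr = 273 × 2220 / 373.1 = 1624 J/K.
ΔS_total = (39.52) + (1624) = 1660 J/K.

ΔS = 1660 J/K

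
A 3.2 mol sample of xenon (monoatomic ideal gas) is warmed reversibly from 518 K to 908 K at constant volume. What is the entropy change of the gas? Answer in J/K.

ΔS = 22.4 J/K

At constant volume, ΔS = nC_V ln(T₂/T₁) with C_V = 3R/2 = 12.47 J mol⁻¹ K⁻¹.
ΔS = 3.2 × 12.47 × ln(908/518) = 22.4 J/K.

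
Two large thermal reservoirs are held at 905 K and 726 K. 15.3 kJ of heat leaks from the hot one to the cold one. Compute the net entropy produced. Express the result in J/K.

ΔS_hot = −Q/T_H = −15300/905 = -16.906 J/K and ΔS_cold = +Q/T_C = 15300/726 = 21.074 J/K.
ΔS_total = -16.906 + 21.074 = 4.17 J/K, positive as the second law requires.

ΔS_total = 4.17 J/K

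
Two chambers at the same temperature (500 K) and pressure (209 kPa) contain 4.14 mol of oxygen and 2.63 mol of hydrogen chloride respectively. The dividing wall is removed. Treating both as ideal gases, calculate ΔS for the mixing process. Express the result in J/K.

Mole fractions: x_A = 4.14/6.77 = 0.612, x_B = 0.388.
ΔS_mix = −R(n_A ln x_A + n_B ln x_B) = −8.314 × (4.14 ln 0.612 + 2.63 ln 0.388) = 37.6 J/K.

ΔS_mix = 37.6 J/K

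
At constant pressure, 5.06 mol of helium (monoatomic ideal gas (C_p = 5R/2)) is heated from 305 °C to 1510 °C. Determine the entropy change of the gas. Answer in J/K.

In kelvin: T₁ = 578.15 K, T₂ = 1783.15 K. At constant pressure, ΔS = nC_p ln(T₂/T₁) with C_p = 5R/2 = 20.79 J mol⁻¹ K⁻¹.
ΔS = 5.06 × 20.79 × ln(1783.15/578.15) = 118 J/K.

ΔS = 118 J/K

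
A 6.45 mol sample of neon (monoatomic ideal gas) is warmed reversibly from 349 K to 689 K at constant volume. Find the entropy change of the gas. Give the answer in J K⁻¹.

ΔS = 54.7 J/K

At constant volume, ΔS = nC_V ln(T₂/T₁) with C_V = 3R/2 = 12.47 J mol⁻¹ K⁻¹.
ΔS = 6.45 × 12.47 × ln(689/349) = 54.7 J/K.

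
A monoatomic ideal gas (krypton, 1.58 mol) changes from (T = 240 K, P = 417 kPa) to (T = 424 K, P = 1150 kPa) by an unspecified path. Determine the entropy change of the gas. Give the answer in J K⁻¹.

ΔS = nC_p ln(T₂/T₁) − nR ln(P₂/P₁), with C_p = 5R/2 = 20.79 J mol⁻¹ K⁻¹ for a monoatomic ideal gas.
ΔS = 1.58 × [20.79 × ln(424/240) − 8.314 × ln(1150/417)] = 5.36 J/K.

ΔS = 5.36 J/K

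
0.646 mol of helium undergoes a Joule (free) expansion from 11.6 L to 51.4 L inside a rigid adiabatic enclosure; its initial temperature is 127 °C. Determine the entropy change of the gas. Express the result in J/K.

ΔS_gas = 8 J/K

For an ideal gas in free expansion Q = 0 and W = 0, so T is unchanged.
Entropy is a state function; using a reversible isothermal path, ΔS_gas = nR ln(V₂/V₁) = 0.646 × 8.314 × ln(51.4/11.6) = 8 J/K.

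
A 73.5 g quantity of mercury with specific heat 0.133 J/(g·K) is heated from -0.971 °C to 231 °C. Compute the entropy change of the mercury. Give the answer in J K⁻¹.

ΔS = 6.03 J/K

In kelvin: T₁ = 272.179 K, T₂ = 504.15 K. ΔS = ∫dQ_rev/T = m c ln(T₂/T₁) = 73.5 × 0.133 × ln(504.15/272.179) = 6.03 J/K.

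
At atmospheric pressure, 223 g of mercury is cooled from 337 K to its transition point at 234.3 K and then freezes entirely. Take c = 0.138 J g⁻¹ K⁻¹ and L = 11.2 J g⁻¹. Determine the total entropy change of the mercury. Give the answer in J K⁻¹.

ΔS = -21.8 J/K

Cooling step: ΔS₁ = m c ln(T_tr/T_i) = 223 × 0.138 × ln(234.3/337) = -11.186 J/K.
Phase change: ΔS₂ = −mL/T_tr = −223 × 11.2 / 234.3 = -10.66 J/K.
ΔS_total = (-11.186) + (-10.66) = -21.8 J/K.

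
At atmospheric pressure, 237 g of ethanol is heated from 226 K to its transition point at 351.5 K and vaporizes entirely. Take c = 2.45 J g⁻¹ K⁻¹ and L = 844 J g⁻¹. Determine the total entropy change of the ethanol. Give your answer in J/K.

Warming step: ΔS₁ = m c ln(T_tr/T_i) = 237 × 2.45 × ln(351.5/226) = 256.5 J/K.
Phase change: ΔS₂ = +mL/T_tr = 237 × 844 / 351.5 = 569.1 J/K.
ΔS_total = (256.5) + (569.1) = 826 J/K.

ΔS = 826 J/K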